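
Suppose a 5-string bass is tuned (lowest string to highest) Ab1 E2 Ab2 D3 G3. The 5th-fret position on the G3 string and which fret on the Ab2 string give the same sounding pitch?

16

G3 at fret 5 is G3 + 5 semitones = C4.
The open Ab2 string is 11 semitones below the open G3, so the same pitch on the Ab2 string lies at fret 5 + 11 = 16.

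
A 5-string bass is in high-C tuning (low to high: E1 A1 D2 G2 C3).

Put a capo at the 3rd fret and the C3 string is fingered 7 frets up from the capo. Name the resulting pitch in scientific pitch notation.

The capo raises the open C3 by 3 semitones to D#3; fretting 7 more gives C3 + 3 + 7 = C3 + 10 semitones = A#3.
(Also written Bb.)

A#3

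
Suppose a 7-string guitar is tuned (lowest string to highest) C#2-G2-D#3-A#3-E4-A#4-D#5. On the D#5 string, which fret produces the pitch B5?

8

B5 is 8 semitones above the open D#5 (D#–E–F–F#–G–G#–A–A#–B), so it sits at fret 8.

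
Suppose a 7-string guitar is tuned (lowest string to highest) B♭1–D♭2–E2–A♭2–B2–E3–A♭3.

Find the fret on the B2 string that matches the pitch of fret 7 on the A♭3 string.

16

A♭3 at fret 7 is A♭3 + 7 semitones = E♭4.
The open B2 string is 9 semitones below the open A♭3, so the same pitch on the B2 string lies at fret 7 + 9 = 16.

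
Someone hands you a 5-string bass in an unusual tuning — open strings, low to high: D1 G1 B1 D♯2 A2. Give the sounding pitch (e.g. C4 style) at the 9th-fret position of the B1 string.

G♯2

Each fret is one semitone, so B1 + 9 = G♯2.
(Equivalently spelled A♭2.)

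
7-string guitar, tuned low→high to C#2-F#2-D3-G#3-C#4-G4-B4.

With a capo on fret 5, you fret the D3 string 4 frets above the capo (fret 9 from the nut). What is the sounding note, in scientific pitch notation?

B3

The capo raises the open D3 by 5 semitones to G3; fretting 4 more gives D3 + 5 + 4 = D3 + 9 semitones = B3.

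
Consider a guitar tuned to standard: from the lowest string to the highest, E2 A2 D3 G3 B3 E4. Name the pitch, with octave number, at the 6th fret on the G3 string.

G3 is MIDI 55. Adding 6 gives 61, which is C#4.
(Equivalently spelled Db4.)

C#4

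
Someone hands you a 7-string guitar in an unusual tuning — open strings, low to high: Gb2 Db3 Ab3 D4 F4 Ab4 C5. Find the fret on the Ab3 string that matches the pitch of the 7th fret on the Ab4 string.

Ab4 at fret 7 is Ab4 + 7 semitones = Eb5.
The open Ab3 string is 12 semitones below the open Ab4, so the same pitch on the Ab3 string lies at fret 7 + 12 = 19.

19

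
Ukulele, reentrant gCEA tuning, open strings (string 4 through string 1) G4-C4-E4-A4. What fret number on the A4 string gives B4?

2

B4 is 2 semitones above the open A4 (A–A#–B), so it sits at fret 2.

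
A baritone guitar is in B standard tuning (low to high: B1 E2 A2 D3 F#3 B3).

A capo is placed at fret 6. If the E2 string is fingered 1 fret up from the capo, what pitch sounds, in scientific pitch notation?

B2

The capo raises the open E2 by 6 semitones to A#2; fretting 1 more gives E2 + 6 + 1 = E2 + 7 semitones = B2.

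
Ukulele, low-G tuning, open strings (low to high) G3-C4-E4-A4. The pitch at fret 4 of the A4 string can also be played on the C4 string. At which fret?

A4 at fret 4 is A4 + 4 semitones = C#5.
The open C4 string is 9 semitones below the open A4, so the same pitch on the C4 string lies at fret 4 + 9 = 13.

13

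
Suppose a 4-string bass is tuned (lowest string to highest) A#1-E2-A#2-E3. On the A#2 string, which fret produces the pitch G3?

9

G3 is 9 semitones above the open A#2 (A#–B–C–C#–D–D#–E–F–F#–G), so it sits at fret 9.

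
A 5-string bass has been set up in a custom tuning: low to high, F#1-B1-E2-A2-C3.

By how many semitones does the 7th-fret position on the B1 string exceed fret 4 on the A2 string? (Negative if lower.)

-7 semitones

B1 at fret 7 → F#2 (MIDI 42); A2 at fret 4 → C#3 (MIDI 49).
42 − 49 = -7, so the two pitches are 7 semitones apart.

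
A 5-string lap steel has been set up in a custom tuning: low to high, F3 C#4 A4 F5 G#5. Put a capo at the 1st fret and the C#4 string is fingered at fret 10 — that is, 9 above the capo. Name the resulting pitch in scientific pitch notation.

B4

The capo raises the open C#4 by 1 semitone to D4; fretting 9 more gives C#4 + 1 + 9 = C#4 + 10 semitones = B4.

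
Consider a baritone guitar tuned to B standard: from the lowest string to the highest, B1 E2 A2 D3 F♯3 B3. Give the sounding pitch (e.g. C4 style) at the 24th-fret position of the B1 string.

Each fret is one semitone, so B1 + 24 = B3.

B3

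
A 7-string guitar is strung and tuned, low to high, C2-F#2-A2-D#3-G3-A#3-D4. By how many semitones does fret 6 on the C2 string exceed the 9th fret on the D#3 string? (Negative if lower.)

C2 at fret 6 → F#2 (MIDI 42); D#3 at fret 9 → C4 (MIDI 60).
42 − 60 = -18, so the two pitches are 18 semitones apart.

-18 semitones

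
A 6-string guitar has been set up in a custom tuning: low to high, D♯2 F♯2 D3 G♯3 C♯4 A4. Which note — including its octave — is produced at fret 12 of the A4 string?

Each fret is one semitone, so A4 + 12 = A5.

A5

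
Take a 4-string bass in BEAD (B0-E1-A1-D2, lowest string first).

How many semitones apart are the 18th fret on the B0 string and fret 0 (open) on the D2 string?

B0 at fret 18 → F2 (MIDI 41); D2 at fret 0 → D2 (MIDI 38).
41 − 38 = 3, so the two pitches are 3 semitones apart, with F2 the higher.

3 semitones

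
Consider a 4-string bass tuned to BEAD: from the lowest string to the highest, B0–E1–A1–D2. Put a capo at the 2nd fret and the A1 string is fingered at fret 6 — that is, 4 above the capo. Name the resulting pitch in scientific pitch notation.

D♯2

The capo raises the open A1 by 2 semitones to B1; fretting 4 more gives A1 + 2 + 4 = A1 + 6 semitones = D♯2.
(Also written E♭.)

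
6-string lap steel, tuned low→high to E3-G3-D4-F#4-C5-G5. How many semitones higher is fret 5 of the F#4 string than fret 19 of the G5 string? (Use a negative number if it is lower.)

F#4 at fret 5 → B4 (MIDI 71); G5 at fret 19 → D7 (MIDI 98).
71 − 98 = -27, so the two pitches are 27 semitones apart.

-27 semitones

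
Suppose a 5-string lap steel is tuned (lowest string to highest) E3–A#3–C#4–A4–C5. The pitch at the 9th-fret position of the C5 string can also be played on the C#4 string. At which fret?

20

Fret 9 on C5 is MIDI 72 + 9 = 81 (A5). On the C#4 string (open MIDI 61), that pitch is 81 − 61 = fret 20.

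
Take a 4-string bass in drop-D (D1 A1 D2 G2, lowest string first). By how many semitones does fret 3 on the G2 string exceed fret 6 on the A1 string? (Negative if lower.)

G2 at fret 3 → A#2 (MIDI 46); A1 at fret 6 → D#2 (MIDI 39).
46 − 39 = 7, so the two pitches are 7 semitones apart.

7 semitones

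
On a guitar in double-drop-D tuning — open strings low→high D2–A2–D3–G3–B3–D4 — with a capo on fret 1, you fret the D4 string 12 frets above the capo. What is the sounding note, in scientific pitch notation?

The capo raises the open D4 by 1 semitone to D♯4; fretting 12 more gives D4 + 1 + 12 = D4 + 13 semitones = D♯5.

D♯5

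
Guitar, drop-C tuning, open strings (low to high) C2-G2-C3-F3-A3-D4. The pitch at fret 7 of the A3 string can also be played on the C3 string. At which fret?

16

Fret 7 on A3 is MIDI 57 + 7 = 64 (E4). On the C3 string (open MIDI 48), that pitch is 64 − 48 = fret 16.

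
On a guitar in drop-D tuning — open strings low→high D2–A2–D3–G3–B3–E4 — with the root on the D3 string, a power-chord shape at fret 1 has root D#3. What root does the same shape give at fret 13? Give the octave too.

D#4

Moving from fret 1 to fret 13 shifts the root by 12 semitones.
D#3 up 12 semitones is D#4.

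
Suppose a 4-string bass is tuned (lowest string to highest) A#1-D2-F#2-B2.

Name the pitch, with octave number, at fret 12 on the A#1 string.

A#2

Each fret is one semitone, so A#1 + 12 = A#2.
(Equivalently spelled Bb2.)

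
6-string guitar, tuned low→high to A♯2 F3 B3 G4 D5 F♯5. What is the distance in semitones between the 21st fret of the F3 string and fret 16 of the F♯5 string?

20 semitones

F3 at fret 21 → D5 (MIDI 74); F♯5 at fret 16 → A♯6 (MIDI 94).
74 − 94 = -20, so the two pitches are 20 semitones apart, with A♯6 the higher.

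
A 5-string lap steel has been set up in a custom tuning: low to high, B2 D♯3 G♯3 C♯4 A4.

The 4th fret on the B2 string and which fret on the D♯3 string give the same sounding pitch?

Fret 4 on B2 is MIDI 47 + 4 = 51 (D♯3). On the D♯3 string (open MIDI 51), that pitch is 51 − 51 = fret 0.

0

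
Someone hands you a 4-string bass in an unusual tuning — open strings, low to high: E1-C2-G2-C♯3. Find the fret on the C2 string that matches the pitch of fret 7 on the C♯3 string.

C♯3 at fret 7 is C♯3 + 7 semitones = G♯3.
The open C2 string is 13 semitones below the open C♯3, so the same pitch on the C2 string lies at fret 7 + 13 = 20.

20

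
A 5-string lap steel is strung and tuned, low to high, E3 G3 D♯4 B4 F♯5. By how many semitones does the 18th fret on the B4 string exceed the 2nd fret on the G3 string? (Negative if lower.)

B4 at fret 18 → F6 (MIDI 89); G3 at fret 2 → A3 (MIDI 57).
89 − 57 = 32, so the two pitches are 32 semitones apart.

32 semitones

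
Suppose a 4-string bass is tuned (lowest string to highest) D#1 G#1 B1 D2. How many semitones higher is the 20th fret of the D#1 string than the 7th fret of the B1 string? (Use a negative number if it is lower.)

D#1 at fret 20 → B2 (MIDI 47); B1 at fret 7 → F#2 (MIDI 42).
47 − 42 = 5, so the two pitches are 5 semitones apart.

5 semitones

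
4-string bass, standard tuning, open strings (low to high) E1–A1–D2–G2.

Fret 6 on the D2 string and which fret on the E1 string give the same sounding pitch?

Fret 6 on D2 is MIDI 38 + 6 = 44 (G#2). On the E1 string (open MIDI 28), that pitch is 44 − 28 = fret 16.

16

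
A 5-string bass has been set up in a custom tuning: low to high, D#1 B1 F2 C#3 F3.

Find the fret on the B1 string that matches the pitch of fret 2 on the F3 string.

20

F3 at fret 2 is F3 + 2 semitones = G3.
The open B1 string is 18 semitones below the open F3, so the same pitch on the B1 string lies at fret 2 + 18 = 20.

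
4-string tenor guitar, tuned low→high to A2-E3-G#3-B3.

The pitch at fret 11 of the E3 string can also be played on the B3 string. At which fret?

E3 at fret 11 is E3 + 11 semitones = D#4.
The open B3 string is 7 semitones above the open E3, so the same pitch on the B3 string lies at fret 11 − 7 = 4.

4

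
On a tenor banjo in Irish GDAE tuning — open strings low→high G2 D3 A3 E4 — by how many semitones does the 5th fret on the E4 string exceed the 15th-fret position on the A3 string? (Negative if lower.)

E4 at fret 5 → A4 (MIDI 69); A3 at fret 15 → C5 (MIDI 72).
69 − 72 = -3, so the two pitches are 3 semitones apart.

-3 semitones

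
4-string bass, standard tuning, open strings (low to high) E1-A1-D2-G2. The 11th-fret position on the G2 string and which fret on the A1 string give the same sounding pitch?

G2 at fret 11 is G2 + 11 semitones = F♯3.
The open A1 string is 10 semitones below the open G2, so the same pitch on the A1 string lies at fret 11 + 10 = 21.

21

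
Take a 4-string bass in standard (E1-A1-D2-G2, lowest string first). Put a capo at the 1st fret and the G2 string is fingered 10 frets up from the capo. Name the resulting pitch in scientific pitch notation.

The capo raises the open G2 by 1 semitone to G#2; fretting 10 more gives G2 + 1 + 10 = G2 + 11 semitones = F#3.

F#3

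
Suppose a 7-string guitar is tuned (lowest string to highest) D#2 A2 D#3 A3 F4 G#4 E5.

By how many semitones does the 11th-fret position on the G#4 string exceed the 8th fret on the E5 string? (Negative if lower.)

G#4 at fret 11 → G5 (MIDI 79); E5 at fret 8 → C6 (MIDI 84).
79 − 84 = -5, so the two pitches are 5 semitones apart.

-5 semitones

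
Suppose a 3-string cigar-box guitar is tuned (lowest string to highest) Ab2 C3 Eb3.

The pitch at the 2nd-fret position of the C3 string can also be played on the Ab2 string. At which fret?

6

C3 at fret 2 is C3 + 2 semitones = D3.
The open Ab2 string is 4 semitones below the open C3, so the same pitch on the Ab2 string lies at fret 2 + 4 = 6.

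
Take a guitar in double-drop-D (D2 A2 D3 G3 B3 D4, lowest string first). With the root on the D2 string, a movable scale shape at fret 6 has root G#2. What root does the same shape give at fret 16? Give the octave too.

Moving from fret 6 to fret 16 shifts the root by 10 semitones.
G#2 up 10 semitones is F#3.

F#3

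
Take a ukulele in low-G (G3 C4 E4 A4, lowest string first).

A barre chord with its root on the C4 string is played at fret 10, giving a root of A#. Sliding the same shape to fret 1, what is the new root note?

C#

Moving from fret 10 to fret 1 shifts the root by -9 semitones.
A# down 9 semitones is C#.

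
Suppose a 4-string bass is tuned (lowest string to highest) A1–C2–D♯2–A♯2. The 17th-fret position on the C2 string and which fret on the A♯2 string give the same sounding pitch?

C2 at fret 17 is C2 + 17 semitones = F3.
The open A♯2 string is 10 semitones above the open C2, so the same pitch on the A♯2 string lies at fret 17 − 10 = 7.

7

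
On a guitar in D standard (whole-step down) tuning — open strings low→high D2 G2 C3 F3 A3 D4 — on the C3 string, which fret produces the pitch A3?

9

A3 is 9 semitones above the open C3 (C–C#–D–D#–E–F–F#–G–G#–A), so it sits at fret 9.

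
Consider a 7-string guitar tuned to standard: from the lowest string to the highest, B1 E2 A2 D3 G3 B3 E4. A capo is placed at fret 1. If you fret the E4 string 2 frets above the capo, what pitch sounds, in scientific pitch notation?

G4

The capo raises the open E4 by 1 semitone to F4; fretting 2 more gives E4 + 1 + 2 = E4 + 3 semitones = G4.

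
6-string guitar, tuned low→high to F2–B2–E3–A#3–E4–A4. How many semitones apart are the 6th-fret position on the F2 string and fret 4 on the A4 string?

26 semitones

F2 at fret 6 → B2 (MIDI 47); A4 at fret 4 → C#5 (MIDI 73).
47 − 73 = -26, so the two pitches are 26 semitones apart, with C#5 the higher.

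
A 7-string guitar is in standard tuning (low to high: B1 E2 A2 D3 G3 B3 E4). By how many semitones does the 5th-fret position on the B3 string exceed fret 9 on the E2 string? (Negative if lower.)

B3 at fret 5 → E4 (MIDI 64); E2 at fret 9 → C#3 (MIDI 49).
64 − 49 = 15, so the two pitches are 15 semitones apart.

15 semitones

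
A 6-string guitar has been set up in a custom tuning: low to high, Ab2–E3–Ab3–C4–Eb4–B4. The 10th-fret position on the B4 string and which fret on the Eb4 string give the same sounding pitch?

18

Fret 10 on B4 is MIDI 71 + 10 = 81 (A5). On the Eb4 string (open MIDI 63), that pitch is 81 − 63 = fret 18.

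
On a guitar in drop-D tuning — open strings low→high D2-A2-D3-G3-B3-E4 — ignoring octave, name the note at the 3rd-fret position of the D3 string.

D3 is MIDI 50. Adding 3 gives 53; 53 mod 12 = 5, i.e. F.

F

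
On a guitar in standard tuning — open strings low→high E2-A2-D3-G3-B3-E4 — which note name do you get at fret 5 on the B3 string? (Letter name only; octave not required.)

Each fret is one semitone, so B3 + 5 = E.

E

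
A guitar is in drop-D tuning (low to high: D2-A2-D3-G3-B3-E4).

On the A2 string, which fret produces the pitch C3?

C3 is 3 semitones above the open A2 (A–A#–B–C), so it sits at fret 3.

3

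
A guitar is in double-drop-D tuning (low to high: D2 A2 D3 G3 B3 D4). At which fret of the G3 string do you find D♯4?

D♯4 is 8 semitones above the open G3 (G–G#–A–A#–B–C–C#–D–D#), so it sits at fret 8.

8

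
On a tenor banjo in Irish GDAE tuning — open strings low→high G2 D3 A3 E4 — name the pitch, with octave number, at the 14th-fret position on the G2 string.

A3

G2 is MIDI 43. Adding 14 gives 57, which is A3.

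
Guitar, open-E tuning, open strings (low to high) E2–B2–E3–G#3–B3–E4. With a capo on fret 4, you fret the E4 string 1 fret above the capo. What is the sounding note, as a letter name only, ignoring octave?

A

The capo raises the open E4 by 4 semitones to G#4; fretting 1 more gives E4 + 4 + 1 = E4 + 5 semitones, landing on A.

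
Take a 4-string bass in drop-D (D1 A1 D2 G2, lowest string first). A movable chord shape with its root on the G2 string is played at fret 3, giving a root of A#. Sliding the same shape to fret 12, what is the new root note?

G

Moving from fret 3 to fret 12 shifts the root by 9 semitones.
A# up 9 semitones is G.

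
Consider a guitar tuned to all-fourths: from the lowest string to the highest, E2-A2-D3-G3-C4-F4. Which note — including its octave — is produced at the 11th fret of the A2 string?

G#3

A2 is MIDI 45. Adding 11 gives 56, which is G#3.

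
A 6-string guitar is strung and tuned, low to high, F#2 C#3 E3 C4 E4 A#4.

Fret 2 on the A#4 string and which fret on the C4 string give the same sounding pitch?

Fret 2 on A#4 is MIDI 70 + 2 = 72 (C5). On the C4 string (open MIDI 60), that pitch is 72 − 60 = fret 12.

12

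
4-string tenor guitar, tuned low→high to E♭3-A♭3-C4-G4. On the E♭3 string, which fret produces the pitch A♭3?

A♭3 is 5 semitones above the open E♭3 (Eb–E–F–Gb–G–Ab), so it sits at fret 5.

5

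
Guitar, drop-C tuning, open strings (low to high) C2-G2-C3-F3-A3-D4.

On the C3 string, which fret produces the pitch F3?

5

F3 is 5 semitones above the open C3 (C–C#–D–D#–E–F), so it sits at fret 5.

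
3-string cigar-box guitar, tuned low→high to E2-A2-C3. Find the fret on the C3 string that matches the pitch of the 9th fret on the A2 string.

6

A2 at fret 9 is A2 + 9 semitones = F#3.
The open C3 string is 3 semitones above the open A2, so the same pitch on the C3 string lies at fret 9 − 3 = 6.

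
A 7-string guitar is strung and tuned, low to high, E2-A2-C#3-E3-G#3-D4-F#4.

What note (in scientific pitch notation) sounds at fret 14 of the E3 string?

E3 is MIDI 52. Adding 14 gives 66, which is F#4.

F#4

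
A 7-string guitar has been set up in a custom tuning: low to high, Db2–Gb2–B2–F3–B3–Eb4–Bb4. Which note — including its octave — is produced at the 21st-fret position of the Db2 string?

Bb3

The open Db2 string plus 21 semitones: Db–D–Eb–E–…–Ab–A–Bb.
The walk passes from B into C once, so the octave number goes from 2 to 3.
(Equivalently spelled A#3.)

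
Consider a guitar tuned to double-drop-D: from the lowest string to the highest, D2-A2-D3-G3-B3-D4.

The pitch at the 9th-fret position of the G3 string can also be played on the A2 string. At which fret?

Fret 9 on G3 is MIDI 55 + 9 = 64 (E4). On the A2 string (open MIDI 45), that pitch is 64 − 45 = fret 19.

19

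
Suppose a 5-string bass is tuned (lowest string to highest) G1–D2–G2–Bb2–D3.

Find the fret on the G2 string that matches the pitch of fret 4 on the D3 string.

11

Fret 4 on D3 is MIDI 50 + 4 = 54 (Gb3). On the G2 string (open MIDI 43), that pitch is 54 − 43 = fret 11.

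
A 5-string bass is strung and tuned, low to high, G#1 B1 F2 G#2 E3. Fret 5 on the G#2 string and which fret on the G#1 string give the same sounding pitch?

17

G#2 at fret 5 is G#2 + 5 semitones = C#3.
The open G#1 string is 12 semitones below the open G#2, so the same pitch on the G#1 string lies at fret 5 + 12 = 17.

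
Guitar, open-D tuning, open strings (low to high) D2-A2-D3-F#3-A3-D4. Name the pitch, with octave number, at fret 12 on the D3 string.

D4

Each fret is one semitone, so D3 + 12 = D4.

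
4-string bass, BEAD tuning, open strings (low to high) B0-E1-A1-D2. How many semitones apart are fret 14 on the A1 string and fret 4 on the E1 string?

15 semitones

A1 at fret 14 → B2 (MIDI 47); E1 at fret 4 → G♯1 (MIDI 32).
47 − 32 = 15, so the two pitches are 15 semitones apart, with B2 the higher.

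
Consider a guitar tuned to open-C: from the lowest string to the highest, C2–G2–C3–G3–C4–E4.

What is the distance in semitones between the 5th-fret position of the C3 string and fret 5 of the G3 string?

7 semitones

C3 at fret 5 → F3 (MIDI 53); G3 at fret 5 → C4 (MIDI 60).
53 − 60 = -7, so the two pitches are 7 semitones apart, with C4 the higher.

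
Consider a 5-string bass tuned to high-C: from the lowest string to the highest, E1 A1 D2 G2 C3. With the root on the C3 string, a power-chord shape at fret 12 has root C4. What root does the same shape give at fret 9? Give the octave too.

A3

Moving from fret 12 to fret 9 shifts the root by -3 semitones.
C4 down 3 semitones is A3.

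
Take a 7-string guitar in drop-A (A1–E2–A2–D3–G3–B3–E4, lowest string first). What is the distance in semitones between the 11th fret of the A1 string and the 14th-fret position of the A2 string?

A1 at fret 11 → G#2 (MIDI 44); A2 at fret 14 → B3 (MIDI 59).
44 − 59 = -15, so the two pitches are 15 semitones apart, with B3 the higher.

15 semitones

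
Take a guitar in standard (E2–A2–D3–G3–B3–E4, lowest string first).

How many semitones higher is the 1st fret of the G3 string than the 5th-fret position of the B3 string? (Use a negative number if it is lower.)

-8 semitones

G3 at fret 1 → G#3 (MIDI 56); B3 at fret 5 → E4 (MIDI 64).
56 − 64 = -8, so the two pitches are 8 semitones apart.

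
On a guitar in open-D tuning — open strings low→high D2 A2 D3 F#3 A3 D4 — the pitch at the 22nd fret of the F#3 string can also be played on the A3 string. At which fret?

F#3 at fret 22 is F#3 + 22 semitones = E5.
The open A3 string is 3 semitones above the open F#3, so the same pitch on the A3 string lies at fret 22 − 3 = 19.

19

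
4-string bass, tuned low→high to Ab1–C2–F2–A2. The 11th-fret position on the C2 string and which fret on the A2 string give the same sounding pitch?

2

Fret 11 on C2 is MIDI 36 + 11 = 47 (B2). On the A2 string (open MIDI 45), that pitch is 47 − 45 = fret 2.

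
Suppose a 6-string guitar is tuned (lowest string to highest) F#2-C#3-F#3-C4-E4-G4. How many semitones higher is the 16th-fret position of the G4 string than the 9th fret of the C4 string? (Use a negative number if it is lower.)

G4 at fret 16 → B5 (MIDI 83); C4 at fret 9 → A4 (MIDI 69).
83 − 69 = 14, so the two pitches are 14 semitones apart.

14 semitones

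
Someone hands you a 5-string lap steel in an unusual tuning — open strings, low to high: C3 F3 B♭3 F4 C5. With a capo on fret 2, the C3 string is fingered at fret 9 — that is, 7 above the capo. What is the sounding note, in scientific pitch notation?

A3

The capo raises the open C3 by 2 semitones to D3; fretting 7 more gives C3 + 2 + 7 = C3 + 9 semitones = A3.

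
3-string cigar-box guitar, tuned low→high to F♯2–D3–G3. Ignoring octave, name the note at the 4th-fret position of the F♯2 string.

A♯

The open F♯2 string plus 4 semitones: F#–G–G#–A–A#.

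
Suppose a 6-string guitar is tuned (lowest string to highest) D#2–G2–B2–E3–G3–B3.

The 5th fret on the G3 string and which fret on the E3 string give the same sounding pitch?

8

G3 at fret 5 is G3 + 5 semitones = C4.
The open E3 string is 3 semitones below the open G3, so the same pitch on the E3 string lies at fret 5 + 3 = 8.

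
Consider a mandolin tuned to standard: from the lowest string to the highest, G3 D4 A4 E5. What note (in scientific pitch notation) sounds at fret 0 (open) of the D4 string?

Fret 0 is the open string itself, so the pitch is just D4.

D4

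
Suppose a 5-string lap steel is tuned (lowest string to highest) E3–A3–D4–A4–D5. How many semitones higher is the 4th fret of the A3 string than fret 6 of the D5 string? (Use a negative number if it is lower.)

A3 at fret 4 → Db4 (MIDI 61); D5 at fret 6 → Ab5 (MIDI 80).
61 − 80 = -19, so the two pitches are 19 semitones apart.

-19 semitones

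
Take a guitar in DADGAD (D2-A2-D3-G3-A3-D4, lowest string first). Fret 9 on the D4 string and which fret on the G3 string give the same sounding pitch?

16

D4 at fret 9 is D4 + 9 semitones = B4.
The open G3 string is 7 semitones below the open D4, so the same pitch on the G3 string lies at fret 9 + 7 = 16.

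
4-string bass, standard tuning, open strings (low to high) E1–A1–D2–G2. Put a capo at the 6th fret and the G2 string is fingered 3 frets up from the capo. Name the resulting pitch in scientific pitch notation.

E3

The capo raises the open G2 by 6 semitones to C♯3; fretting 3 more gives G2 + 6 + 3 = G2 + 9 semitones = E3.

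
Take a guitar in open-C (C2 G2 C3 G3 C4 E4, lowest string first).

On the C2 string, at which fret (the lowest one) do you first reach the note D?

From C2, count semitones up the chromatic scale until reaching D: C–C#–D — 2 steps.

2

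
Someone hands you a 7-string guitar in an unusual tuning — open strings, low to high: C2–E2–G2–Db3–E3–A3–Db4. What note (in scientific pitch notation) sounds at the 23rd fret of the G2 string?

Each fret is one semitone, so G2 + 23 = Gb4.
(Equivalently spelled F#4.)

Gb4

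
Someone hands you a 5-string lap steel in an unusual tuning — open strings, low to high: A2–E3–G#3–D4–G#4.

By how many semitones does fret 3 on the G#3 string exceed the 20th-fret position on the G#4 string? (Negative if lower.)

G#3 at fret 3 → B3 (MIDI 59); G#4 at fret 20 → E6 (MIDI 88).
59 − 88 = -29, so the two pitches are 29 semitones apart.

-29 semitones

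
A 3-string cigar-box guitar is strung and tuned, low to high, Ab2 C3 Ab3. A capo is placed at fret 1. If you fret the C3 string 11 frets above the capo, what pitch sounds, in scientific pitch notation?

The capo raises the open C3 by 1 semitone to Db3; fretting 11 more gives C3 + 1 + 11 = C3 + 12 semitones = C4.

C4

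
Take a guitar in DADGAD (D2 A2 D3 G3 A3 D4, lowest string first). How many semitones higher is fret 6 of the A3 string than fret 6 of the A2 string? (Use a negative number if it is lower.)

12 semitones

A3 at fret 6 → D♯4 (MIDI 63); A2 at fret 6 → D♯3 (MIDI 51).
63 − 51 = 12, so the two pitches are 12 semitones apart.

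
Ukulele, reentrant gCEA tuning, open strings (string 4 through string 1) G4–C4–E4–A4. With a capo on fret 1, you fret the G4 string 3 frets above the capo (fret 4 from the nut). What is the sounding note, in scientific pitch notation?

B4

The capo raises the open G4 by 1 semitone to G#4; fretting 3 more gives G4 + 1 + 3 = G4 + 4 semitones = B4.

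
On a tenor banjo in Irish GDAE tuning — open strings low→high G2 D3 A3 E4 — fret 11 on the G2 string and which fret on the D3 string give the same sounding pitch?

Fret 11 on G2 is MIDI 43 + 11 = 54 (F#3). On the D3 string (open MIDI 50), that pitch is 54 − 50 = fret 4.

4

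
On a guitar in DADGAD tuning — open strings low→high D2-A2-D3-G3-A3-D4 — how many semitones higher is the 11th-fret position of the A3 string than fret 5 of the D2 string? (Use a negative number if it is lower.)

25 semitones

A3 at fret 11 → G#4 (MIDI 68); D2 at fret 5 → G2 (MIDI 43).
68 − 43 = 25, so the two pitches are 25 semitones apart.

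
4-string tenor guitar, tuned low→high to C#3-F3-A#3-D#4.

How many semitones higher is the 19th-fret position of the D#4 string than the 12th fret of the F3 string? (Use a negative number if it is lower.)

D#4 at fret 19 → A#5 (MIDI 82); F3 at fret 12 → F4 (MIDI 65).
82 − 65 = 17, so the two pitches are 17 semitones apart.

17 semitones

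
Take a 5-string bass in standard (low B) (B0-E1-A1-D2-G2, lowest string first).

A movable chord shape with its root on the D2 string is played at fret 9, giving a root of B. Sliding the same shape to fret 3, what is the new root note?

Moving from fret 9 to fret 3 shifts the root by -6 semitones.
B down 6 semitones is F.

F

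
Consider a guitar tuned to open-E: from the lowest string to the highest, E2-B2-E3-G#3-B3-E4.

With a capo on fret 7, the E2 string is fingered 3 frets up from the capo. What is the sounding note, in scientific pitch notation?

The capo raises the open E2 by 7 semitones to B2; fretting 3 more gives E2 + 7 + 3 = E2 + 10 semitones = D3.

D3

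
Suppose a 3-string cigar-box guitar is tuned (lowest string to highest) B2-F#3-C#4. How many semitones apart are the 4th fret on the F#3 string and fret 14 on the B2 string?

3 semitones

F#3 at fret 4 → A#3 (MIDI 58); B2 at fret 14 → C#4 (MIDI 61).
58 − 61 = -3, so the two pitches are 3 semitones apart, with C#4 the higher.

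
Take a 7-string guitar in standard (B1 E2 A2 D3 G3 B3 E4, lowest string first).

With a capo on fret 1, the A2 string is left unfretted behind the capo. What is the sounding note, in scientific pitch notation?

A#2

The capo raises the open A2 by 1 semitone to A#2; fretting 0 more gives A2 + 1 + 0 = A2 + 1 semitone = A#2.
(Also written Bb.)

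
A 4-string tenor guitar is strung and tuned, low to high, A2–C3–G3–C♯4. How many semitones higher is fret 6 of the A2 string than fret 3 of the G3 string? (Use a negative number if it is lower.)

-7 semitones

A2 at fret 6 → D♯3 (MIDI 51); G3 at fret 3 → A♯3 (MIDI 58).
51 − 58 = -7, so the two pitches are 7 semitones apart.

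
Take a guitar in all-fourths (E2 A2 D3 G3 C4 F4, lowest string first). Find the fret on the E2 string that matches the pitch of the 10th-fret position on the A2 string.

15

Fret 10 on A2 is MIDI 45 + 10 = 55 (G3). On the E2 string (open MIDI 40), that pitch is 55 − 40 = fret 15.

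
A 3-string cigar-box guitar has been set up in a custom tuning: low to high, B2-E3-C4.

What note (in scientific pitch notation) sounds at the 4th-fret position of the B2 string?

Each fret is one semitone, so B2 + 4 = D#3.

D#3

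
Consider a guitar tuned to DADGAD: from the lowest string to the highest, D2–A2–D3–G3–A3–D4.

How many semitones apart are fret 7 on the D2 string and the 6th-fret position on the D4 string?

23 semitones

D2 at fret 7 → A2 (MIDI 45); D4 at fret 6 → G♯4 (MIDI 68).
45 − 68 = -23, so the two pitches are 23 semitones apart, with G♯4 the higher.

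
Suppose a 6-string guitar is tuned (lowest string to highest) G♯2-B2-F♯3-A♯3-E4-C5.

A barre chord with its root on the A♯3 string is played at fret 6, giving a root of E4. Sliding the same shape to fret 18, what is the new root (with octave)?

Moving from fret 6 to fret 18 shifts the root by 12 semitones.
E4 up 12 semitones is E5.

E5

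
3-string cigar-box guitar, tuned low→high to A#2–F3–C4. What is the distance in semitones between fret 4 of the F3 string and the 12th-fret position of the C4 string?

F3 at fret 4 → A3 (MIDI 57); C4 at fret 12 → C5 (MIDI 72).
57 − 72 = -15, so the two pitches are 15 semitones apart, with C5 the higher.

15 semitones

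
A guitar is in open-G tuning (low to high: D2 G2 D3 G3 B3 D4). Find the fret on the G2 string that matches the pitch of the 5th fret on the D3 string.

D3 at fret 5 is D3 + 5 semitones = G3.
The open G2 string is 7 semitones below the open D3, so the same pitch on the G2 string lies at fret 5 + 7 = 12.

12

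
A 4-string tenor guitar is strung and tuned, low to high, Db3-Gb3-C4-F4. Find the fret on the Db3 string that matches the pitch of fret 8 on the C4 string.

Fret 8 on C4 is MIDI 60 + 8 = 68 (Ab4). On the Db3 string (open MIDI 49), that pitch is 68 − 49 = fret 19.

19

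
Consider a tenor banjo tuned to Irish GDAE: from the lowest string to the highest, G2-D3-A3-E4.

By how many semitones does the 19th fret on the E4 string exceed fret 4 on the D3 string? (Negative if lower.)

29 semitones

E4 at fret 19 → B5 (MIDI 83); D3 at fret 4 → F#3 (MIDI 54).
83 − 54 = 29, so the two pitches are 29 semitones apart.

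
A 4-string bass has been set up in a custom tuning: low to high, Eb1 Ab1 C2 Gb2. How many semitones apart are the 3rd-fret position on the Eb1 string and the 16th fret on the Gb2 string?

28 semitones

Eb1 at fret 3 → Gb1 (MIDI 30); Gb2 at fret 16 → Bb3 (MIDI 58).
30 − 58 = -28, so the two pitches are 28 semitones apart, with Bb3 the higher.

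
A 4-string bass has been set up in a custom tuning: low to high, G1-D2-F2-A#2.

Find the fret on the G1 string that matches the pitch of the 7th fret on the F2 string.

17

Fret 7 on F2 is MIDI 41 + 7 = 48 (C3). On the G1 string (open MIDI 31), that pitch is 48 − 31 = fret 17.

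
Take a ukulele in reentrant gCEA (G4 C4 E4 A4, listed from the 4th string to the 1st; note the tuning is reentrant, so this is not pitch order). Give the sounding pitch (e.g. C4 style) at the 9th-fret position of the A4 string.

The open A4 string plus 9 semitones: A–A#–B–C–C#–D–D#–E–F–F#.
The walk passes from B into C once, so the octave number goes from 4 to 5.

F#5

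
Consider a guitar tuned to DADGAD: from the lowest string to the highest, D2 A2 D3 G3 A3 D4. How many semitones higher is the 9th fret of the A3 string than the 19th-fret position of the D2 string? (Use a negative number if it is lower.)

9 semitones

A3 at fret 9 → F#4 (MIDI 66); D2 at fret 19 → A3 (MIDI 57).
66 − 57 = 9, so the two pitches are 9 semitones apart.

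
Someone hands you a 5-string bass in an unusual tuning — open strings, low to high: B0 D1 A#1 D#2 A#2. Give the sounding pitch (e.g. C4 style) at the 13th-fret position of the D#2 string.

D#2 is MIDI 39. Adding 13 gives 52, which is E3.

E3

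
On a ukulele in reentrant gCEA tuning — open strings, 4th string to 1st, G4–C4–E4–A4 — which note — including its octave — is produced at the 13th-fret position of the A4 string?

A4 is MIDI 69. Adding 13 gives 82, which is A#5.
(Equivalently spelled Bb5.)

A#5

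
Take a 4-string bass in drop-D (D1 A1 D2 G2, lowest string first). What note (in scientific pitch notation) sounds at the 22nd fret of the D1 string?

D1 is MIDI 26. Adding 22 gives 48, which is C3.

C3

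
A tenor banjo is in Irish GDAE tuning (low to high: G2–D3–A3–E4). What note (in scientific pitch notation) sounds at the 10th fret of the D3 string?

C4

The open D3 string plus 10 semitones: D–D#–E–F–…–A#–B–C.
The walk passes from B into C once, so the octave number goes from 3 to 4.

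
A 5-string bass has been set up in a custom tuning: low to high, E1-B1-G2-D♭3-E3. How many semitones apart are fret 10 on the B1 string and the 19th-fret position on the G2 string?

17 semitones

B1 at fret 10 → A2 (MIDI 45); G2 at fret 19 → D4 (MIDI 62).
45 − 62 = -17, so the two pitches are 17 semitones apart, with D4 the higher.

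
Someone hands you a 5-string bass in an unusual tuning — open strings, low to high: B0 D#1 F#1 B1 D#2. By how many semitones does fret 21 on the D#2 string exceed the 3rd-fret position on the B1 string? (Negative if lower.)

D#2 at fret 21 → C4 (MIDI 60); B1 at fret 3 → D2 (MIDI 38).
60 − 38 = 22, so the two pitches are 22 semitones apart.

22 semitones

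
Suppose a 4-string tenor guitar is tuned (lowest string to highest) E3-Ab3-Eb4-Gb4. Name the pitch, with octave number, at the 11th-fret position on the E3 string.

The open E3 string plus 11 semitones: E–F–Gb–G–…–Db–D–Eb.
The walk passes from B into C once, so the octave number goes from 3 to 4.
(Equivalently spelled D#4.)

Eb4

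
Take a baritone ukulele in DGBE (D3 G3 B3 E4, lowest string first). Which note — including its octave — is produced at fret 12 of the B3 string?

Each fret is one semitone, so B3 + 12 = B4.

B4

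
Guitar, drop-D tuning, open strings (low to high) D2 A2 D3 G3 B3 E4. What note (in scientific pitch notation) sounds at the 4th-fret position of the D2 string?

Each fret is one semitone, so D2 + 4 = F♯2.
(Equivalently spelled G♭2.)

F♯2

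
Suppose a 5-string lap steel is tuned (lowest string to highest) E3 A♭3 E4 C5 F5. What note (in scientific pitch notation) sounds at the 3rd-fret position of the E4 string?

Each fret is one semitone, so E4 + 3 = G4.

G4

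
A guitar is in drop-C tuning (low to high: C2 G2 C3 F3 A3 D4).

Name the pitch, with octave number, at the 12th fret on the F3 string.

The open F3 string plus 12 semitones: F–F#–G–G#–…–D#–E–F.
The walk passes from B into C once, so the octave number goes from 3 to 4.

F4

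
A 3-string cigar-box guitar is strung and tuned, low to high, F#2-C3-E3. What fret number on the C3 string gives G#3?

G#3 is 8 semitones above the open C3 (C–C#–D–D#–E–F–F#–G–G#), so it sits at fret 8.

8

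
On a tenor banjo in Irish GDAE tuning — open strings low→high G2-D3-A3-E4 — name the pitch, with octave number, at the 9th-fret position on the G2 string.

G2 is MIDI 43. Adding 9 gives 52, which is E3.

E3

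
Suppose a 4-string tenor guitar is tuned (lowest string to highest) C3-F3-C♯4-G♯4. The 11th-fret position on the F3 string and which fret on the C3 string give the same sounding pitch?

16

F3 at fret 11 is F3 + 11 semitones = E4.
The open C3 string is 5 semitones below the open F3, so the same pitch on the C3 string lies at fret 11 + 5 = 16.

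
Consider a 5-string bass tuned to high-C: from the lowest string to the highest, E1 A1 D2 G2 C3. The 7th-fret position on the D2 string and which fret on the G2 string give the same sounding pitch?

2

D2 at fret 7 is D2 + 7 semitones = A2.
The open G2 string is 5 semitones above the open D2, so the same pitch on the G2 string lies at fret 7 − 5 = 2.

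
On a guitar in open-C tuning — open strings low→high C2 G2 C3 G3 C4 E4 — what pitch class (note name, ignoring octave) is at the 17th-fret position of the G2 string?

C

The open G2 string plus 17 semitones: G–G#–A–A#–…–A#–B–C.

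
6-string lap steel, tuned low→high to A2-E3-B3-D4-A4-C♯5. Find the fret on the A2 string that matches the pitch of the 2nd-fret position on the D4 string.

19

D4 at fret 2 is D4 + 2 semitones = E4.
The open A2 string is 17 semitones below the open D4, so the same pitch on the A2 string lies at fret 2 + 17 = 19.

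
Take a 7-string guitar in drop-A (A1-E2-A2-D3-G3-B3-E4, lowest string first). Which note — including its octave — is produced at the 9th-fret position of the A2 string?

F#3

The open A2 string plus 9 semitones: A–A#–B–C–C#–D–D#–E–F–F#.
The walk passes from B into C once, so the octave number goes from 2 to 3.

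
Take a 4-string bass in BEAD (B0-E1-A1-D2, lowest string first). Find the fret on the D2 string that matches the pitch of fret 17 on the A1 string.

A1 at fret 17 is A1 + 17 semitones = D3.
The open D2 string is 5 semitones above the open A1, so the same pitch on the D2 string lies at fret 17 − 5 = 12.

12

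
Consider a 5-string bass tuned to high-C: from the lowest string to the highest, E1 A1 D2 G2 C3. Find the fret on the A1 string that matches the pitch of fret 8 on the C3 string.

23

C3 at fret 8 is C3 + 8 semitones = G#3.
The open A1 string is 15 semitones below the open C3, so the same pitch on the A1 string lies at fret 8 + 15 = 23.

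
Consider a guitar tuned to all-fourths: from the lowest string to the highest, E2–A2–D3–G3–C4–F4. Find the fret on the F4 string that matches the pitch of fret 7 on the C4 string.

C4 at fret 7 is C4 + 7 semitones = G4.
The open F4 string is 5 semitones above the open C4, so the same pitch on the F4 string lies at fret 7 − 5 = 2.

2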